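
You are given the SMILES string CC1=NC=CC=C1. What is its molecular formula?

Walk through each heavy atom and fill implicit hydrogens from standard valence (C 4, N 3, O 2, S 2, halogen 1):
  atom 1: C, bond orders sum to 1 (valence 4) → 3 H
  atom 2: C, bond orders sum to 4 (valence 4) → 0 H
  atom 3: N, bond orders sum to 3 (valence 3) → 0 H
  atom 4: C, bond orders sum to 3 (valence 4) → 1 H
  atom 5: C, bond orders sum to 3 (valence 4) → 1 H
  atom 6: C, bond orders sum to 3 (valence 4) → 1 H
  atom 7: C, bond orders sum to 3 (valence 4) → 1 H
Totals → C:6, H:7, N:1.
In Hill order: C6H7N.

C6H7N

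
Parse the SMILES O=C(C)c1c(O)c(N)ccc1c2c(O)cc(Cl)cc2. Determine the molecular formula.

C14H12ClNO3

Walk through each heavy atom and fill implicit hydrogens from standard valence (C 4, N 3, O 2, S 2, halogen 1); for lowercase aromatic atoms, an aromatic c carries 1 H when it has two neighbours and 0 H with three, and aromatic n carries 0 H:
  atom 1: O, bond orders sum to 2 (valence 2) → 0 H
  atom 2: C, bond orders sum to 4 (valence 4) → 0 H
  atom 3: C, bond orders sum to 1 (valence 4) → 3 H
  atom 4: aromatic c, 3 neighbours → 0 H
  atom 5: aromatic c, 3 neighbours → 0 H
  atom 6: O, bond orders sum to 1 (valence 2) → 1 H
  atom 7: aromatic c, 3 neighbours → 0 H
  atom 8: N, bond orders sum to 1 (valence 3) → 2 H
  atom 9: aromatic c, 2 neighbours → 1 H
  atom 10: aromatic c, 2 neighbours → 1 H
  atom 11: aromatic c, 3 neighbours → 0 H
  atom 12: aromatic c, 3 neighbours → 0 H
  atom 13: aromatic c, 3 neighbours → 0 H
  atom 14: O, bond orders sum to 1 (valence 2) → 1 H
  atom 15: aromatic c, 2 neighbours → 1 H
  atom 16: aromatic c, 3 neighbours → 0 H
  atom 17: Cl (halogen, monovalent) → 0 H
  atom 18: aromatic c, 2 neighbours → 1 H
  atom 19: aromatic c, 2 neighbours → 1 H
Totals → C:14, H:12, Cl:1, N:1, O:3.
In Hill order: C14H12ClNO3.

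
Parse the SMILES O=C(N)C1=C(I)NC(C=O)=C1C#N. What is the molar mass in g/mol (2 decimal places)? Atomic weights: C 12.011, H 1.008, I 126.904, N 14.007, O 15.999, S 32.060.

289.03 g/mol

First, the molecular formula is C7H4IN3O2 (counting implicit H from valence).
  C: 7 × 12.011 = 84.077
  H: 4 × 1.008 = 4.032
  I: 1 × 126.904 = 126.904
  N: 3 × 14.007 = 42.021
  O: 2 × 15.999 = 31.998
Sum: 7×12.011 + 4×1.008 + 1×126.904 + 3×14.007 + 2×15.999 = 289.032 → 289.03 g/mol.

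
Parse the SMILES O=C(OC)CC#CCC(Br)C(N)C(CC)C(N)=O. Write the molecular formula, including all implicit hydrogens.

C12H19BrN2O3

Walk through each heavy atom and fill implicit hydrogens from standard valence (C 4, N 3, O 2, S 2, halogen 1):
  atom 1: O, bond orders sum to 2 (valence 2) → 0 H
  atom 2: C, bond orders sum to 4 (valence 4) → 0 H
  atom 3: O, bond orders sum to 2 (valence 2) → 0 H
  atom 4: C, bond orders sum to 1 (valence 4) → 3 H
  atom 5: C, bond orders sum to 2 (valence 4) → 2 H
  atom 6: C, bond orders sum to 4 (valence 4) → 0 H
  atom 7: C, bond orders sum to 4 (valence 4) → 0 H
  atom 8: C, bond orders sum to 2 (valence 4) → 2 H
  atom 9: C, bond orders sum to 3 (valence 4) → 1 H
  atom 10: Br (halogen, monovalent) → 0 H
  atom 11: C, bond orders sum to 3 (valence 4) → 1 H
  atom 12: N, bond orders sum to 1 (valence 3) → 2 H
  atom 13: C, bond orders sum to 3 (valence 4) → 1 H
  atom 14: C, bond orders sum to 2 (valence 4) → 2 H
  atom 15: C, bond orders sum to 1 (valence 4) → 3 H
  atom 16: C, bond orders sum to 4 (valence 4) → 0 H
  atom 17: N, bond orders sum to 1 (valence 3) → 2 H
  atom 18: O, bond orders sum to 2 (valence 2) → 0 H
Totals → C:12, H:19, Br:1, N:2, O:3.
In Hill order: C12H19BrN2O3.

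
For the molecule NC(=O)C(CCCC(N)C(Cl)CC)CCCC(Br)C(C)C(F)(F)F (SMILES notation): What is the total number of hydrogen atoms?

29

Walk through each heavy atom and fill implicit hydrogens from standard valence (C 4, N 3, O 2, S 2, halogen 1):
  atom 1: N, bond orders sum to 1 (valence 3) → 2 H
  atom 2: C, bond orders sum to 4 (valence 4) → 0 H
  atom 3: O, bond orders sum to 2 (valence 2) → 0 H
  atom 4: C, bond orders sum to 3 (valence 4) → 1 H
  atom 5: C, bond orders sum to 2 (valence 4) → 2 H
  atom 6: C, bond orders sum to 2 (valence 4) → 2 H
  atom 7: C, bond orders sum to 2 (valence 4) → 2 H
  atom 8: C, bond orders sum to 3 (valence 4) → 1 H
  atom 9: N, bond orders sum to 1 (valence 3) → 2 H
  atom 10: C, bond orders sum to 3 (valence 4) → 1 H
  atom 11: Cl (halogen, monovalent) → 0 H
  atom 12: C, bond orders sum to 2 (valence 4) → 2 H
  atom 13: C, bond orders sum to 1 (valence 4) → 3 H
  atom 14: C, bond orders sum to 2 (valence 4) → 2 H
  atom 15: C, bond orders sum to 2 (valence 4) → 2 H
  atom 16: C, bond orders sum to 2 (valence 4) → 2 H
  atom 17: C, bond orders sum to 3 (valence 4) → 1 H
  atom 18: Br (halogen, monovalent) → 0 H
  atom 19: C, bond orders sum to 3 (valence 4) → 1 H
  atom 20: C, bond orders sum to 1 (valence 4) → 3 H
  atom 21: C, bond orders sum to 4 (valence 4) → 0 H
  atom 22: F (halogen, monovalent) → 0 H
  atom 23: F (halogen, monovalent) → 0 H
  atom 24: F (halogen, monovalent) → 0 H
Total hydrogens: 29.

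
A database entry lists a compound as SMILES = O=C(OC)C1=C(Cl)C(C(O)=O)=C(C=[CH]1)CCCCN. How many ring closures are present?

1

In SMILES, each pair of matching ring-closure digits denotes one ring-closing bond; the number of such bonds equals the number of independent rings.
Ring-closure bonds here: 1.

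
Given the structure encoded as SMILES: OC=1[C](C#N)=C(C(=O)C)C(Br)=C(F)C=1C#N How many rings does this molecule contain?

In SMILES, each pair of matching ring-closure digits denotes one ring-closing bond; the number of such bonds equals the number of independent rings.
Ring-closure bonds here: 1.

1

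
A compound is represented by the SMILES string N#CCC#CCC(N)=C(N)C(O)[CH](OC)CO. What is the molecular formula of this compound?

Walk through each heavy atom and fill implicit hydrogens from standard valence (C 4, N 3, O 2, S 2, halogen 1):
  atom 1: N, bond orders sum to 3 (valence 3) → 0 H
  atom 2: C, bond orders sum to 4 (valence 4) → 0 H
  atom 3: C, bond orders sum to 2 (valence 4) → 2 H
  atom 4: C, bond orders sum to 4 (valence 4) → 0 H
  atom 5: C, bond orders sum to 4 (valence 4) → 0 H
  atom 6: C, bond orders sum to 2 (valence 4) → 2 H
  atom 7: C, bond orders sum to 4 (valence 4) → 0 H
  atom 8: N, bond orders sum to 1 (valence 3) → 2 H
  atom 9: C, bond orders sum to 4 (valence 4) → 0 H
  atom 10: N, bond orders sum to 1 (valence 3) → 2 H
  atom 11: C, bond orders sum to 3 (valence 4) → 1 H
  atom 12: O, bond orders sum to 1 (valence 2) → 1 H
  atom 13: C with explicit H count 1
  atom 14: O, bond orders sum to 2 (valence 2) → 0 H
  atom 15: C, bond orders sum to 1 (valence 4) → 3 H
  atom 16: C, bond orders sum to 2 (valence 4) → 2 H
  atom 17: O, bond orders sum to 1 (valence 2) → 1 H
Totals → C:11, H:17, N:3, O:3.
In Hill order: C11H17N3O3.

C11H17N3O3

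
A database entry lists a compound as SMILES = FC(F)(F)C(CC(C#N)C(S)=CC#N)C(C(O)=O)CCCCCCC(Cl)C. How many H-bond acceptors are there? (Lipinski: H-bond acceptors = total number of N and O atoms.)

4

N atoms: 2; O atoms: 2.
Lipinski HBA = 2 + 2 = 4.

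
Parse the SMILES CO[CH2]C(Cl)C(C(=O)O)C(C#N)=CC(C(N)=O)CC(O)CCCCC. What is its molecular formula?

C17H27ClN2O5

Walk through each heavy atom and fill implicit hydrogens from standard valence (C 4, N 3, O 2, S 2, halogen 1):
  atom 1: C, bond orders sum to 1 (valence 4) → 3 H
  atom 2: O, bond orders sum to 2 (valence 2) → 0 H
  atom 3: C with explicit H count 2
  atom 4: C, bond orders sum to 3 (valence 4) → 1 H
  atom 5: Cl (halogen, monovalent) → 0 H
  atom 6: C, bond orders sum to 3 (valence 4) → 1 H
  atom 7: C, bond orders sum to 4 (valence 4) → 0 H
  atom 8: O, bond orders sum to 2 (valence 2) → 0 H
  atom 9: O, bond orders sum to 1 (valence 2) → 1 H
  atom 10: C, bond orders sum to 4 (valence 4) → 0 H
  atom 11: C, bond orders sum to 4 (valence 4) → 0 H
  atom 12: N, bond orders sum to 3 (valence 3) → 0 H
  atom 13: C, bond orders sum to 3 (valence 4) → 1 H
  atom 14: C, bond orders sum to 3 (valence 4) → 1 H
  atom 15: C, bond orders sum to 4 (valence 4) → 0 H
  atom 16: N, bond orders sum to 1 (valence 3) → 2 H
  atom 17: O, bond orders sum to 2 (valence 2) → 0 H
  atom 18: C, bond orders sum to 2 (valence 4) → 2 H
  atom 19: C, bond orders sum to 3 (valence 4) → 1 H
  atom 20: O, bond orders sum to 1 (valence 2) → 1 H
  atom 21: C, bond orders sum to 2 (valence 4) → 2 H
  atom 22: C, bond orders sum to 2 (valence 4) → 2 H
  atom 23: C, bond orders sum to 2 (valence 4) → 2 H
  atom 24: C, bond orders sum to 2 (valence 4) → 2 H
  atom 25: C, bond orders sum to 1 (valence 4) → 3 H
Totals → C:17, H:27, Cl:1, N:2, O:5.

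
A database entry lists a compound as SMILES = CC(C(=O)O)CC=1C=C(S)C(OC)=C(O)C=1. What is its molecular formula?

C11H14O4S

Walk through each heavy atom and fill implicit hydrogens from standard valence (C 4, N 3, O 2, S 2, halogen 1):
  atom 1: C, bond orders sum to 1 (valence 4) → 3 H
  atom 2: C, bond orders sum to 3 (valence 4) → 1 H
  atom 3: C, bond orders sum to 4 (valence 4) → 0 H
  atom 4: O, bond orders sum to 2 (valence 2) → 0 H
  atom 5: O, bond orders sum to 1 (valence 2) → 1 H
  atom 6: C, bond orders sum to 2 (valence 4) → 2 H
  atom 7: C, bond orders sum to 4 (valence 4) → 0 H
  atom 8: C, bond orders sum to 3 (valence 4) → 1 H
  atom 9: C, bond orders sum to 4 (valence 4) → 0 H
  atom 10: S, bond orders sum to 1 (valence 2) → 1 H
  atom 11: C, bond orders sum to 4 (valence 4) → 0 H
  atom 12: O, bond orders sum to 2 (valence 2) → 0 H
  atom 13: C, bond orders sum to 1 (valence 4) → 3 H
  atom 14: C, bond orders sum to 4 (valence 4) → 0 H
  atom 15: O, bond orders sum to 1 (valence 2) → 1 H
  atom 16: C, bond orders sum to 3 (valence 4) → 1 H
Totals → C:11, H:14, O:4, S:1.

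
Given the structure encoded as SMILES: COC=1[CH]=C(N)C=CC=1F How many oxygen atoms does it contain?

1

Scan the SMILES for O atoms (remember two-letter symbols like Cl and Br are single atoms).
Oxygen count: 1.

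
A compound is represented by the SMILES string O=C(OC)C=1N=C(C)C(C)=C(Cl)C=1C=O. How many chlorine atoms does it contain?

1

Scan the SMILES for Cl atoms (remember two-letter symbols like Cl and Br are single atoms).
Chlorine count: 1.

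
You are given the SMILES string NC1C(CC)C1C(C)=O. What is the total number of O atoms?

Scan the SMILES for O atoms (remember two-letter symbols like Cl and Br are single atoms).
Oxygen count: 1.

1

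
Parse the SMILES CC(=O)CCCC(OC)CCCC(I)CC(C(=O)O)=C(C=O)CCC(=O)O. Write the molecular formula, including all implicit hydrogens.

Walk through each heavy atom and fill implicit hydrogens from standard valence (C 4, N 3, O 2, S 2, halogen 1):
  atom 1: C, bond orders sum to 1 (valence 4) → 3 H
  atom 2: C, bond orders sum to 4 (valence 4) → 0 H
  atom 3: O, bond orders sum to 2 (valence 2) → 0 H
  atom 4: C, bond orders sum to 2 (valence 4) → 2 H
  atom 5: C, bond orders sum to 2 (valence 4) → 2 H
  atom 6: C, bond orders sum to 2 (valence 4) → 2 H
  atom 7: C, bond orders sum to 3 (valence 4) → 1 H
  atom 8: O, bond orders sum to 2 (valence 2) → 0 H
  atom 9: C, bond orders sum to 1 (valence 4) → 3 H
  atom 10: C, bond orders sum to 2 (valence 4) → 2 H
  atom 11: C, bond orders sum to 2 (valence 4) → 2 H
  atom 12: C, bond orders sum to 2 (valence 4) → 2 H
  atom 13: C, bond orders sum to 3 (valence 4) → 1 H
  atom 14: I (halogen, monovalent) → 0 H
  atom 15: C, bond orders sum to 2 (valence 4) → 2 H
  atom 16: C, bond orders sum to 4 (valence 4) → 0 H
  atom 17: C, bond orders sum to 4 (valence 4) → 0 H
  atom 18: O, bond orders sum to 2 (valence 2) → 0 H
  atom 19: O, bond orders sum to 1 (valence 2) → 1 H
  atom 20: C, bond orders sum to 4 (valence 4) → 0 H
  atom 21: C, bond orders sum to 3 (valence 4) → 1 H
  atom 22: O, bond orders sum to 2 (valence 2) → 0 H
  atom 23: C, bond orders sum to 2 (valence 4) → 2 H
  atom 24: C, bond orders sum to 2 (valence 4) → 2 H
  atom 25: C, bond orders sum to 4 (valence 4) → 0 H
  atom 26: O, bond orders sum to 2 (valence 2) → 0 H
  atom 27: O, bond orders sum to 1 (valence 2) → 1 H
Totals → C:19, H:29, I:1, O:7.
In Hill order: C19H29IO7.

C19H29IO7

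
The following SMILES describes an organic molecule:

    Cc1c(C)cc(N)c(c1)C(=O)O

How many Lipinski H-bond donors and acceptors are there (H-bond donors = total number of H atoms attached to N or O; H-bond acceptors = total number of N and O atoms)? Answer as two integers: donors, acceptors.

Donors: find every N or O and count the H atoms it carries.
  atom 7 (N): bond orders sum to 1 → 2 H
  atom 11 (O): bond orders sum to 2 → 0 H
  atom 12 (O): bond orders sum to 1 → 1 H
Lipinski HBD = 3.
Acceptors: N atoms = 1, O atoms = 2 → HBA = 3.

3, 3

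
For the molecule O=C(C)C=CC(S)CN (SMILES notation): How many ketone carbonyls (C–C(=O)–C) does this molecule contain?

1

The ketone motif appears at heavy-atom position 2 in the SMILES.
Other groups present: 1 alkene, 1 primary amine, 1 thiol.
Ketone count: 1.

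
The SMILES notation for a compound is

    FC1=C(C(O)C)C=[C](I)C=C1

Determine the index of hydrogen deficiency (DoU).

4

Degree of unsaturation = (number of rings) + (number of π bonds).
Ring closures in the SMILES: 1.
π bonds: 3 double bonds (each 1 DoU) → 3 DoU from unsaturation.
Total DoU = 1 + 3 = 4.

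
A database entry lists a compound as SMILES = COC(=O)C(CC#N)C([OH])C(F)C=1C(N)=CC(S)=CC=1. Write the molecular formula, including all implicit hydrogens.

Walk through each heavy atom and fill implicit hydrogens from standard valence (C 4, N 3, O 2, S 2, halogen 1):
  atom 1: C, bond orders sum to 1 (valence 4) → 3 H
  atom 2: O, bond orders sum to 2 (valence 2) → 0 H
  atom 3: C, bond orders sum to 4 (valence 4) → 0 H
  atom 4: O, bond orders sum to 2 (valence 2) → 0 H
  atom 5: C, bond orders sum to 3 (valence 4) → 1 H
  atom 6: C, bond orders sum to 2 (valence 4) → 2 H
  atom 7: C, bond orders sum to 4 (valence 4) → 0 H
  atom 8: N, bond orders sum to 3 (valence 3) → 0 H
  atom 9: C, bond orders sum to 3 (valence 4) → 1 H
  atom 10: O with explicit H count 1
  atom 11: C, bond orders sum to 3 (valence 4) → 1 H
  atom 12: F (halogen, monovalent) → 0 H
  atom 13: C, bond orders sum to 4 (valence 4) → 0 H
  atom 14: C, bond orders sum to 4 (valence 4) → 0 H
  atom 15: N, bond orders sum to 1 (valence 3) → 2 H
  atom 16: C, bond orders sum to 3 (valence 4) → 1 H
  atom 17: C, bond orders sum to 4 (valence 4) → 0 H
  atom 18: S, bond orders sum to 1 (valence 2) → 1 H
  atom 19: C, bond orders sum to 3 (valence 4) → 1 H
  atom 20: C, bond orders sum to 3 (valence 4) → 1 H
Totals → C:13, H:15, F:1, N:2, O:3, S:1.
In Hill order: C13H15FN2O3S.

C13H15FN2O3S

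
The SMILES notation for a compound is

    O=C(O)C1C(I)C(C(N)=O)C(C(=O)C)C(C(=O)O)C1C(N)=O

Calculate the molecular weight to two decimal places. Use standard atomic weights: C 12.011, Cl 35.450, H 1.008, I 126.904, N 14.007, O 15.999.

First, the molecular formula is C12H15IN2O7 (counting implicit H from valence).
  C: 12 × 12.011 = 144.132
  H: 15 × 1.008 = 15.120
  I: 1 × 126.904 = 126.904
  N: 2 × 14.007 = 28.014
  O: 7 × 15.999 = 111.993
Sum: 12×12.011 + 15×1.008 + 1×126.904 + 2×14.007 + 7×15.999 = 426.163 → 426.16 g/mol.

426.16 g/mol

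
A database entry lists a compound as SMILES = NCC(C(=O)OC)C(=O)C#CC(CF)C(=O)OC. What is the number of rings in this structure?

In SMILES, each pair of matching ring-closure digits denotes one ring-closing bond; the number of such bonds equals the number of independent rings.
Ring-closure bonds here: 0.

0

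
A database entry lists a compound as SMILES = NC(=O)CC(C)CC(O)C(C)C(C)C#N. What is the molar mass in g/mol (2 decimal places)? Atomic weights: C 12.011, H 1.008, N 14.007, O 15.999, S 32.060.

First, the molecular formula is C11H20N2O2 (counting implicit H from valence).
  C: 11 × 12.011 = 132.121
  H: 20 × 1.008 = 20.160
  N: 2 × 14.007 = 28.014
  O: 2 × 15.999 = 31.998
Sum: 11×12.011 + 20×1.008 + 2×14.007 + 2×15.999 = 212.293 → 212.29 g/mol.

212.29 g/mol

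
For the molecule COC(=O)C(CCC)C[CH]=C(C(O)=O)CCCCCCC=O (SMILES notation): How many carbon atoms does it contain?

17

Count every carbon token in the SMILES (each C, including those in ring-closure positions and inside branches).
Carbon count: 17.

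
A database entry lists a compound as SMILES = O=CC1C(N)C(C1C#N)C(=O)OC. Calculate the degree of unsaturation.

Degree of unsaturation = (number of rings) + (number of π bonds).
Ring closures in the SMILES: 1.
π bonds: 2 double bonds (each 1 DoU), 1 triple bond (each 2 DoU) → 4 DoU from unsaturation.
Total DoU = 1 + 4 = 5.

5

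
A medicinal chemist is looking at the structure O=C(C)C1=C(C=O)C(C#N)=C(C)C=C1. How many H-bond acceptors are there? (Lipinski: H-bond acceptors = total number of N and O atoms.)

N atoms: 1; O atoms: 2.
Lipinski HBA = 1 + 2 = 3.

3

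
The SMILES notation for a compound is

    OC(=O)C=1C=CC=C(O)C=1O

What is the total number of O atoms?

4

Scan the SMILES for O atoms (remember two-letter symbols like Cl and Br are single atoms).
Oxygen count: 4.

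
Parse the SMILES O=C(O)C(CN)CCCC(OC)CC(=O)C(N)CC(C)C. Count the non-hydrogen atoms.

Every atom symbol written in the SMILES (organic subset) is one heavy atom; implicit H are not written.
Heavy atoms by element → C:15, N:2, O:4.
Total: 21.

21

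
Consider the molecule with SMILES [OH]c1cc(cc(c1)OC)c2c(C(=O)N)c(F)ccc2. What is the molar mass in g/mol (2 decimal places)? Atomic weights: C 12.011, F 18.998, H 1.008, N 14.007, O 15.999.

261.25 g/mol

First, the molecular formula is C14H12FNO3 (counting implicit H from valence).
  C: 14 × 12.011 = 168.154
  F: 1 × 18.998 = 18.998
  H: 12 × 1.008 = 12.096
  N: 1 × 14.007 = 14.007
  O: 3 × 15.999 = 47.997
Sum: 14×12.011 + 1×18.998 + 12×1.008 + 1×14.007 + 3×15.999 = 261.252 → 261.25 g/mol.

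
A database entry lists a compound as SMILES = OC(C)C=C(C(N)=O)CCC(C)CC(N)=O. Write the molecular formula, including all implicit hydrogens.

C11H20N2O3

Walk through each heavy atom and fill implicit hydrogens from standard valence (C 4, N 3, O 2, S 2, halogen 1):
  atom 1: O, bond orders sum to 1 (valence 2) → 1 H
  atom 2: C, bond orders sum to 3 (valence 4) → 1 H
  atom 3: C, bond orders sum to 1 (valence 4) → 3 H
  atom 4: C, bond orders sum to 3 (valence 4) → 1 H
  atom 5: C, bond orders sum to 4 (valence 4) → 0 H
  atom 6: C, bond orders sum to 4 (valence 4) → 0 H
  atom 7: N, bond orders sum to 1 (valence 3) → 2 H
  atom 8: O, bond orders sum to 2 (valence 2) → 0 H
  atom 9: C, bond orders sum to 2 (valence 4) → 2 H
  atom 10: C, bond orders sum to 2 (valence 4) → 2 H
  atom 11: C, bond orders sum to 3 (valence 4) → 1 H
  atom 12: C, bond orders sum to 1 (valence 4) → 3 H
  atom 13: C, bond orders sum to 2 (valence 4) → 2 H
  atom 14: C, bond orders sum to 4 (valence 4) → 0 H
  atom 15: N, bond orders sum to 1 (valence 3) → 2 H
  atom 16: O, bond orders sum to 2 (valence 2) → 0 H
Totals → C:11, H:20, N:2, O:3.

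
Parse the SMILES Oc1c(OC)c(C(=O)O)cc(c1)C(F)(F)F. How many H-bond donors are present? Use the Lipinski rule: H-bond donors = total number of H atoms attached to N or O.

Donors: find every N or O and count the H atoms it carries.
  atom 1 (O): bond orders sum to 1 → 1 H
  atom 4 (O): bond orders sum to 2 → 0 H
  atom 8 (O): bond orders sum to 2 → 0 H
  atom 9 (O): bond orders sum to 1 → 1 H
Lipinski HBD = 2.

2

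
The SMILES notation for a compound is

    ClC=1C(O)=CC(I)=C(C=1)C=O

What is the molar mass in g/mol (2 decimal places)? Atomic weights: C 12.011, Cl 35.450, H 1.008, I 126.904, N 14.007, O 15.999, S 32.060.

First, the molecular formula is C7H4ClIO2 (counting implicit H from valence).
  C: 7 × 12.011 = 84.077
  Cl: 1 × 35.450 = 35.450
  H: 4 × 1.008 = 4.032
  I: 1 × 126.904 = 126.904
  O: 2 × 15.999 = 31.998
Sum: 7×12.011 + 1×35.450 + 4×1.008 + 1×126.904 + 2×15.999 = 282.461 → 282.46 g/mol.

282.46 g/mol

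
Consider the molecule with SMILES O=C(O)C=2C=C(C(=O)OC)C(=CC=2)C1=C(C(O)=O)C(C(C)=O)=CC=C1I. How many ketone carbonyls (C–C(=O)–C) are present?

The ketone motif appears at heavy-atom position 20 in the SMILES.
Other groups present: 2 carboxylic acid, 1 ester.
Ketone count: 1.

1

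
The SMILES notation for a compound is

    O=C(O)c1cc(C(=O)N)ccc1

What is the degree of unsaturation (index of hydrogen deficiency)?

Molecular formula: C8H7NO3.
DoU = (2C + 2 + N − H − X) / 2, where X is the halogen count and O/S are ignored.
    = (2·8 + 2 + 1 − 7 − 0) / 2 = 12 / 2 = 6.

6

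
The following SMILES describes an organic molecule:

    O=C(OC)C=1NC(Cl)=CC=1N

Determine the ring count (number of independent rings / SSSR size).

1

In SMILES, each pair of matching ring-closure digits denotes one ring-closing bond; the number of such bonds equals the number of independent rings.
Ring-closure bonds here: 1.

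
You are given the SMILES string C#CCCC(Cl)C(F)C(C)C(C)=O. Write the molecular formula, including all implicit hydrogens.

C10H14ClFO

Walk through each heavy atom and fill implicit hydrogens from standard valence (C 4, N 3, O 2, S 2, halogen 1):
  atom 1: C, bond orders sum to 3 (valence 4) → 1 H
  atom 2: C, bond orders sum to 4 (valence 4) → 0 H
  atom 3: C, bond orders sum to 2 (valence 4) → 2 H
  atom 4: C, bond orders sum to 2 (valence 4) → 2 H
  atom 5: C, bond orders sum to 3 (valence 4) → 1 H
  atom 6: Cl (halogen, monovalent) → 0 H
  atom 7: C, bond orders sum to 3 (valence 4) → 1 H
  atom 8: F (halogen, monovalent) → 0 H
  atom 9: C, bond orders sum to 3 (valence 4) → 1 H
  atom 10: C, bond orders sum to 1 (valence 4) → 3 H
  atom 11: C, bond orders sum to 4 (valence 4) → 0 H
  atom 12: C, bond orders sum to 1 (valence 4) → 3 H
  atom 13: O, bond orders sum to 2 (valence 2) → 0 H
Totals → C:10, H:14, Cl:1, F:1, O:1.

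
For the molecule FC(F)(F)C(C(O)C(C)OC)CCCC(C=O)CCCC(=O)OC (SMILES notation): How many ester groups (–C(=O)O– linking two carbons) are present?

The ester motif appears at heavy-atom position 21 in the SMILES.
Other groups present: 1 aldehyde, 1 ether, 1 hydroxyl.
Ester count: 1.

1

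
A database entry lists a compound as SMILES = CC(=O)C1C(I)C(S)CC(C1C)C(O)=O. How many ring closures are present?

1

In SMILES, each pair of matching ring-closure digits denotes one ring-closing bond; the number of such bonds equals the number of independent rings.
Ring-closure bonds here: 1.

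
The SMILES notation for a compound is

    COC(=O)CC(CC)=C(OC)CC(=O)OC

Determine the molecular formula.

C11H18O5

Walk through each heavy atom and fill implicit hydrogens from standard valence (C 4, N 3, O 2, S 2, halogen 1):
  atom 1: C, bond orders sum to 1 (valence 4) → 3 H
  atom 2: O, bond orders sum to 2 (valence 2) → 0 H
  atom 3: C, bond orders sum to 4 (valence 4) → 0 H
  atom 4: O, bond orders sum to 2 (valence 2) → 0 H
  atom 5: C, bond orders sum to 2 (valence 4) → 2 H
  atom 6: C, bond orders sum to 4 (valence 4) → 0 H
  atom 7: C, bond orders sum to 2 (valence 4) → 2 H
  atom 8: C, bond orders sum to 1 (valence 4) → 3 H
  atom 9: C, bond orders sum to 4 (valence 4) → 0 H
  atom 10: O, bond orders sum to 2 (valence 2) → 0 H
  atom 11: C, bond orders sum to 1 (valence 4) → 3 H
  atom 12: C, bond orders sum to 2 (valence 4) → 2 H
  atom 13: C, bond orders sum to 4 (valence 4) → 0 H
  atom 14: O, bond orders sum to 2 (valence 2) → 0 H
  atom 15: O, bond orders sum to 2 (valence 2) → 0 H
  atom 16: C, bond orders sum to 1 (valence 4) → 3 H
Totals → C:11, H:18, O:5.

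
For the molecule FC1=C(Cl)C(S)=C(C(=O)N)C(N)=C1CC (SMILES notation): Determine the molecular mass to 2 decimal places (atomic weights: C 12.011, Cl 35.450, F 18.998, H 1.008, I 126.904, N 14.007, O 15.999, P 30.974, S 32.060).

First, the molecular formula is C9H10ClFN2OS (counting implicit H from valence).
  C: 9 × 12.011 = 108.099
  Cl: 1 × 35.450 = 35.450
  F: 1 × 18.998 = 18.998
  H: 10 × 1.008 = 10.080
  N: 2 × 14.007 = 28.014
  O: 1 × 15.999 = 15.999
  S: 1 × 32.060 = 32.060
Sum: 9×12.011 + 1×35.450 + 1×18.998 + 10×1.008 + 2×14.007 + 1×15.999 + 1×32.060 = 248.700 → 248.70 g/mol.

248.70 g/mol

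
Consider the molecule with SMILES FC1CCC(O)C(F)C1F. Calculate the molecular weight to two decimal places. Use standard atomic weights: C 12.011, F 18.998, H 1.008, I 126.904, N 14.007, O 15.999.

154.13 g/mol

First, the molecular formula is C6H9F3O (counting implicit H from valence).
  C: 6 × 12.011 = 72.066
  F: 3 × 18.998 = 56.994
  H: 9 × 1.008 = 9.072
  O: 1 × 15.999 = 15.999
Sum: 6×12.011 + 3×18.998 + 9×1.008 + 1×15.999 = 154.131 → 154.13 g/mol.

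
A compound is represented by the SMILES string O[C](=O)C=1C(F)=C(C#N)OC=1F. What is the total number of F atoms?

2

Scan the SMILES for F atoms (remember two-letter symbols like Cl and Br are single atoms).
Fluorine count: 2.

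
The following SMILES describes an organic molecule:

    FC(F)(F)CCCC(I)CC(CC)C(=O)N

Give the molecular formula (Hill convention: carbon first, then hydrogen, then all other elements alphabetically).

C10H17F3INO

Walk through each heavy atom and fill implicit hydrogens from standard valence (C 4, N 3, O 2, S 2, halogen 1):
  atom 1: F (halogen, monovalent) → 0 H
  atom 2: C, bond orders sum to 4 (valence 4) → 0 H
  atom 3: F (halogen, monovalent) → 0 H
  atom 4: F (halogen, monovalent) → 0 H
  atom 5: C, bond orders sum to 2 (valence 4) → 2 H
  atom 6: C, bond orders sum to 2 (valence 4) → 2 H
  atom 7: C, bond orders sum to 2 (valence 4) → 2 H
  atom 8: C, bond orders sum to 3 (valence 4) → 1 H
  atom 9: I (halogen, monovalent) → 0 H
  atom 10: C, bond orders sum to 2 (valence 4) → 2 H
  atom 11: C, bond orders sum to 3 (valence 4) → 1 H
  atom 12: C, bond orders sum to 2 (valence 4) → 2 H
  atom 13: C, bond orders sum to 1 (valence 4) → 3 H
  atom 14: C, bond orders sum to 4 (valence 4) → 0 H
  atom 15: O, bond orders sum to 2 (valence 2) → 0 H
  atom 16: N, bond orders sum to 1 (valence 3) → 2 H
Totals → C:10, H:17, F:3, I:1, N:1, O:1.
In Hill order: C10H17F3INO.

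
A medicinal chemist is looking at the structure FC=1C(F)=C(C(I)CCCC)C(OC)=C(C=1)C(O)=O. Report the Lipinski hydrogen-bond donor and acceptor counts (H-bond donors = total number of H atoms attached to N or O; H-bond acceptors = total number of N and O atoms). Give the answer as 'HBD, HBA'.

1, 3

Donors: find every N or O and count the H atoms it carries.
  atom 13 (O): bond orders sum to 2 → 0 H
  atom 18 (O): bond orders sum to 1 → 1 H
  atom 19 (O): bond orders sum to 2 → 0 H
Lipinski HBD = 1.
Acceptors: N atoms = 0, O atoms = 3 → HBA = 3.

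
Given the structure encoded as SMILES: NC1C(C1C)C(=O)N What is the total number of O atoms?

Scan the SMILES for O atoms (remember two-letter symbols like Cl and Br are single atoms).
Oxygen count: 1.

1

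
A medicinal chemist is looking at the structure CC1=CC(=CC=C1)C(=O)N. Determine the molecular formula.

C8H9NO

Walk through each heavy atom and fill implicit hydrogens from standard valence (C 4, N 3, O 2, S 2, halogen 1):
  atom 1: C, bond orders sum to 1 (valence 4) → 3 H
  atom 2: C, bond orders sum to 4 (valence 4) → 0 H
  atom 3: C, bond orders sum to 3 (valence 4) → 1 H
  atom 4: C, bond orders sum to 4 (valence 4) → 0 H
  atom 5: C, bond orders sum to 3 (valence 4) → 1 H
  atom 6: C, bond orders sum to 3 (valence 4) → 1 H
  atom 7: C, bond orders sum to 3 (valence 4) → 1 H
  atom 8: C, bond orders sum to 4 (valence 4) → 0 H
  atom 9: O, bond orders sum to 2 (valence 2) → 0 H
  atom 10: N, bond orders sum to 1 (valence 3) → 2 H
Totals → C:8, H:9, N:1, O:1.
In Hill order: C8H9NO.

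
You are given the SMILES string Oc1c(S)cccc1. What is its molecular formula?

C6H6OS

Walk through each heavy atom and fill implicit hydrogens from standard valence (C 4, N 3, O 2, S 2, halogen 1); for lowercase aromatic atoms, an aromatic c carries 1 H when it has two neighbours and 0 H with three, and aromatic n carries 0 H:
  atom 1: O, bond orders sum to 1 (valence 2) → 1 H
  atom 2: aromatic c, 3 neighbours → 0 H
  atom 3: aromatic c, 3 neighbours → 0 H
  atom 4: S, bond orders sum to 1 (valence 2) → 1 H
  atom 5: aromatic c, 2 neighbours → 1 H
  atom 6: aromatic c, 2 neighbours → 1 H
  atom 7: aromatic c, 2 neighbours → 1 H
  atom 8: aromatic c, 2 neighbours → 1 H
Totals → C:6, H:6, O:1, S:1.
In Hill order: C6H6OS.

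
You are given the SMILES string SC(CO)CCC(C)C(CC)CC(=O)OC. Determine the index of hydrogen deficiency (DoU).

1

Degree of unsaturation = (number of rings) + (number of π bonds).
Ring closures in the SMILES: 0.
π bonds: 1 double bond (each 1 DoU) → 1 DoU from unsaturation.
Total DoU = 0 + 1 = 1.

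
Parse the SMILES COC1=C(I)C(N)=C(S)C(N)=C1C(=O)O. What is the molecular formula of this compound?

Walk through each heavy atom and fill implicit hydrogens from standard valence (C 4, N 3, O 2, S 2, halogen 1):
  atom 1: C, bond orders sum to 1 (valence 4) → 3 H
  atom 2: O, bond orders sum to 2 (valence 2) → 0 H
  atom 3: C, bond orders sum to 4 (valence 4) → 0 H
  atom 4: C, bond orders sum to 4 (valence 4) → 0 H
  atom 5: I (halogen, monovalent) → 0 H
  atom 6: C, bond orders sum to 4 (valence 4) → 0 H
  atom 7: N, bond orders sum to 1 (valence 3) → 2 H
  atom 8: C, bond orders sum to 4 (valence 4) → 0 H
  atom 9: S, bond orders sum to 1 (valence 2) → 1 H
  atom 10: C, bond orders sum to 4 (valence 4) → 0 H
  atom 11: N, bond orders sum to 1 (valence 3) → 2 H
  atom 12: C, bond orders sum to 4 (valence 4) → 0 H
  atom 13: C, bond orders sum to 4 (valence 4) → 0 H
  atom 14: O, bond orders sum to 2 (valence 2) → 0 H
  atom 15: O, bond orders sum to 1 (valence 2) → 1 H
Totals → C:8, H:9, I:1, N:2, O:3, S:1.
In Hill order: C8H9IN2O3S.

C8H9IN2O3S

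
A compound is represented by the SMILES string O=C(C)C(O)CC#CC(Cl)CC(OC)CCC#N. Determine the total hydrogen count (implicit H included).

18

Walk through each heavy atom and fill implicit hydrogens from standard valence (C 4, N 3, O 2, S 2, halogen 1):
  atom 1: O, bond orders sum to 2 (valence 2) → 0 H
  atom 2: C, bond orders sum to 4 (valence 4) → 0 H
  atom 3: C, bond orders sum to 1 (valence 4) → 3 H
  atom 4: C, bond orders sum to 3 (valence 4) → 1 H
  atom 5: O, bond orders sum to 1 (valence 2) → 1 H
  atom 6: C, bond orders sum to 2 (valence 4) → 2 H
  atom 7: C, bond orders sum to 4 (valence 4) → 0 H
  atom 8: C, bond orders sum to 4 (valence 4) → 0 H
  atom 9: C, bond orders sum to 3 (valence 4) → 1 H
  atom 10: Cl (halogen, monovalent) → 0 H
  atom 11: C, bond orders sum to 2 (valence 4) → 2 H
  atom 12: C, bond orders sum to 3 (valence 4) → 1 H
  atom 13: O, bond orders sum to 2 (valence 2) → 0 H
  atom 14: C, bond orders sum to 1 (valence 4) → 3 H
  atom 15: C, bond orders sum to 2 (valence 4) → 2 H
  atom 16: C, bond orders sum to 2 (valence 4) → 2 H
  atom 17: C, bond orders sum to 4 (valence 4) → 0 H
  atom 18: N, bond orders sum to 3 (valence 3) → 0 H
Total hydrogens: 18.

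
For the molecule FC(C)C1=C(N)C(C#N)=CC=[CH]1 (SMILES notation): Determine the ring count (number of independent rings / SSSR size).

In SMILES, each pair of matching ring-closure digits denotes one ring-closing bond; the number of such bonds equals the number of independent rings.
Ring-closure bonds here: 1.

1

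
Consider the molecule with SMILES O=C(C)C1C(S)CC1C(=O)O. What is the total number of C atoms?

7

Count every carbon token in the SMILES (each C, including those in ring-closure positions and inside branches).
Carbon count: 7.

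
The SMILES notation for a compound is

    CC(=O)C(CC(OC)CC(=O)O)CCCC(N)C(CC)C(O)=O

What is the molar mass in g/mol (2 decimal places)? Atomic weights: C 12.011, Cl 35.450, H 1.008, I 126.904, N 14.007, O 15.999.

331.41 g/mol

First, the molecular formula is C16H29NO6 (counting implicit H from valence).
  C: 16 × 12.011 = 192.176
  H: 29 × 1.008 = 29.232
  N: 1 × 14.007 = 14.007
  O: 6 × 15.999 = 95.994
Sum: 16×12.011 + 29×1.008 + 1×14.007 + 6×15.999 = 331.409 → 331.41 g/mol.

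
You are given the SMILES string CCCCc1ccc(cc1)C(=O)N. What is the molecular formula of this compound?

C11H15NO

Walk through each heavy atom and fill implicit hydrogens from standard valence (C 4, N 3, O 2, S 2, halogen 1); for lowercase aromatic atoms, an aromatic c carries 1 H when it has two neighbours and 0 H with three, and aromatic n carries 0 H:
  atom 1: C, bond orders sum to 1 (valence 4) → 3 H
  atom 2: C, bond orders sum to 2 (valence 4) → 2 H
  atom 3: C, bond orders sum to 2 (valence 4) → 2 H
  atom 4: C, bond orders sum to 2 (valence 4) → 2 H
  atom 5: aromatic c, 3 neighbours → 0 H
  atom 6: aromatic c, 2 neighbours → 1 H
  atom 7: aromatic c, 2 neighbours → 1 H
  atom 8: aromatic c, 3 neighbours → 0 H
  atom 9: aromatic c, 2 neighbours → 1 H
  atom 10: aromatic c, 2 neighbours → 1 H
  atom 11: C, bond orders sum to 4 (valence 4) → 0 H
  atom 12: O, bond orders sum to 2 (valence 2) → 0 H
  atom 13: N, bond orders sum to 1 (valence 3) → 2 H
Totals → C:11, H:15, N:1, O:1.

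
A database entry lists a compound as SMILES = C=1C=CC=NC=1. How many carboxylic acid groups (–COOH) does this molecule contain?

0

Scan the SMILES for the carboxylic acid motif — none present.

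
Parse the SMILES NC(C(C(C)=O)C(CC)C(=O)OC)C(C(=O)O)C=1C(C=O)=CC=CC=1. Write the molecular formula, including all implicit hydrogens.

C18H23NO6

Walk through each heavy atom and fill implicit hydrogens from standard valence (C 4, N 3, O 2, S 2, halogen 1):
  atom 1: N, bond orders sum to 1 (valence 3) → 2 H
  atom 2: C, bond orders sum to 3 (valence 4) → 1 H
  atom 3: C, bond orders sum to 3 (valence 4) → 1 H
  atom 4: C, bond orders sum to 4 (valence 4) → 0 H
  atom 5: C, bond orders sum to 1 (valence 4) → 3 H
  atom 6: O, bond orders sum to 2 (valence 2) → 0 H
  atom 7: C, bond orders sum to 3 (valence 4) → 1 H
  atom 8: C, bond orders sum to 2 (valence 4) → 2 H
  atom 9: C, bond orders sum to 1 (valence 4) → 3 H
  atom 10: C, bond orders sum to 4 (valence 4) → 0 H
  atom 11: O, bond orders sum to 2 (valence 2) → 0 H
  atom 12: O, bond orders sum to 2 (valence 2) → 0 H
  atom 13: C, bond orders sum to 1 (valence 4) → 3 H
  atom 14: C, bond orders sum to 3 (valence 4) → 1 H
  atom 15: C, bond orders sum to 4 (valence 4) → 0 H
  atom 16: O, bond orders sum to 2 (valence 2) → 0 H
  atom 17: O, bond orders sum to 1 (valence 2) → 1 H
  atom 18: C, bond orders sum to 4 (valence 4) → 0 H
  atom 19: C, bond orders sum to 4 (valence 4) → 0 H
  atom 20: C, bond orders sum to 3 (valence 4) → 1 H
  atom 21: O, bond orders sum to 2 (valence 2) → 0 H
  atom 22: C, bond orders sum to 3 (valence 4) → 1 H
  atom 23: C, bond orders sum to 3 (valence 4) → 1 H
  atom 24: C, bond orders sum to 3 (valence 4) → 1 H
  atom 25: C, bond orders sum to 3 (valence 4) → 1 H
Totals → C:18, H:23, N:1, O:6.
In Hill order: C18H23NO6.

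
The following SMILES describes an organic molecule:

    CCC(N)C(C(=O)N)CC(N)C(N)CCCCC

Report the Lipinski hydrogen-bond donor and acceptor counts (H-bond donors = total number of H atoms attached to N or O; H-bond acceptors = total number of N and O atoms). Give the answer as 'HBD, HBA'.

8, 5

Donors: find every N or O and count the H atoms it carries.
  atom 4 (N): bond orders sum to 1 → 2 H
  atom 7 (O): bond orders sum to 2 → 0 H
  atom 8 (N): bond orders sum to 1 → 2 H
  atom 11 (N): bond orders sum to 1 → 2 H
  atom 13 (N): bond orders sum to 1 → 2 H
Lipinski HBD = 8.
Acceptors: N atoms = 4, O atoms = 1 → HBA = 5.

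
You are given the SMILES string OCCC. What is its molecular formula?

Walk through each heavy atom and fill implicit hydrogens from standard valence (C 4, N 3, O 2, S 2, halogen 1):
  atom 1: O, bond orders sum to 1 (valence 2) → 1 H
  atom 2: C, bond orders sum to 2 (valence 4) → 2 H
  atom 3: C, bond orders sum to 2 (valence 4) → 2 H
  atom 4: C, bond orders sum to 1 (valence 4) → 3 H
Totals → C:3, H:8, O:1.

C3H8O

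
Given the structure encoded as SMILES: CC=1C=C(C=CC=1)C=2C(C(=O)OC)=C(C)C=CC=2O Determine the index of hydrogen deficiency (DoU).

Molecular formula: C16H16O3.
DoU = (2C + 2 + N − H − X) / 2, where X is the halogen count and O/S are ignored.
    = (2·16 + 2 + 0 − 16 − 0) / 2 = 18 / 2 = 9.

9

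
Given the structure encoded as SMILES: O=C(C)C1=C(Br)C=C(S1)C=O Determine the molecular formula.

Walk through each heavy atom and fill implicit hydrogens from standard valence (C 4, N 3, O 2, S 2, halogen 1):
  atom 1: O, bond orders sum to 2 (valence 2) → 0 H
  atom 2: C, bond orders sum to 4 (valence 4) → 0 H
  atom 3: C, bond orders sum to 1 (valence 4) → 3 H
  atom 4: C, bond orders sum to 4 (valence 4) → 0 H
  atom 5: C, bond orders sum to 4 (valence 4) → 0 H
  atom 6: Br (halogen, monovalent) → 0 H
  atom 7: C, bond orders sum to 3 (valence 4) → 1 H
  atom 8: C, bond orders sum to 4 (valence 4) → 0 H
  atom 9: S, bond orders sum to 2 (valence 2) → 0 H
  atom 10: C, bond orders sum to 3 (valence 4) → 1 H
  atom 11: O, bond orders sum to 2 (valence 2) → 0 H
Totals → C:7, H:5, Br:1, O:2, S:1.

C7H5BrO2S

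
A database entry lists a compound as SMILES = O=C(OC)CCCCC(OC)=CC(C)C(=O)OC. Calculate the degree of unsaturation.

Molecular formula: C13H22O5.
DoU = (2C + 2 + N − H − X) / 2, where X is the halogen count and O/S are ignored.
    = (2·13 + 2 + 0 − 22 − 0) / 2 = 6 / 2 = 3.

3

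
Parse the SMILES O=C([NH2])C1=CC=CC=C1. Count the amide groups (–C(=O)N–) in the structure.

1

The amide motif appears at heavy-atom position 2 in the SMILES.
Amide count: 1.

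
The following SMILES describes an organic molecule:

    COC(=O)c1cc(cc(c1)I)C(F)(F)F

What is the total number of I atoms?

Scan the SMILES for I atoms (remember two-letter symbols like Cl and Br are single atoms).
Iodine count: 1.

1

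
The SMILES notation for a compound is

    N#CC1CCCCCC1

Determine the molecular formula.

Walk through each heavy atom and fill implicit hydrogens from standard valence (C 4, N 3, O 2, S 2, halogen 1):
  atom 1: N, bond orders sum to 3 (valence 3) → 0 H
  atom 2: C, bond orders sum to 4 (valence 4) → 0 H
  atom 3: C, bond orders sum to 3 (valence 4) → 1 H
  atom 4: C, bond orders sum to 2 (valence 4) → 2 H
  atom 5: C, bond orders sum to 2 (valence 4) → 2 H
  atom 6: C, bond orders sum to 2 (valence 4) → 2 H
  atom 7: C, bond orders sum to 2 (valence 4) → 2 H
  atom 8: C, bond orders sum to 2 (valence 4) → 2 H
  atom 9: C, bond orders sum to 2 (valence 4) → 2 H
Totals → C:8, H:13, N:1.
In Hill order: C8H13N.

C8H13N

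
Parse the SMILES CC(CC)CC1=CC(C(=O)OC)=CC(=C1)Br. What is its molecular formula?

C13H17BrO2

Walk through each heavy atom and fill implicit hydrogens from standard valence (C 4, N 3, O 2, S 2, halogen 1):
  atom 1: C, bond orders sum to 1 (valence 4) → 3 H
  atom 2: C, bond orders sum to 3 (valence 4) → 1 H
  atom 3: C, bond orders sum to 2 (valence 4) → 2 H
  atom 4: C, bond orders sum to 1 (valence 4) → 3 H
  atom 5: C, bond orders sum to 2 (valence 4) → 2 H
  atom 6: C, bond orders sum to 4 (valence 4) → 0 H
  atom 7: C, bond orders sum to 3 (valence 4) → 1 H
  atom 8: C, bond orders sum to 4 (valence 4) → 0 H
  atom 9: C, bond orders sum to 4 (valence 4) → 0 H
  atom 10: O, bond orders sum to 2 (valence 2) → 0 H
  atom 11: O, bond orders sum to 2 (valence 2) → 0 H
  atom 12: C, bond orders sum to 1 (valence 4) → 3 H
  atom 13: C, bond orders sum to 3 (valence 4) → 1 H
  atom 14: C, bond orders sum to 4 (valence 4) → 0 H
  atom 15: C, bond orders sum to 3 (valence 4) → 1 H
  atom 16: Br (halogen, monovalent) → 0 H
Totals → C:13, H:17, Br:1, O:2.
In Hill order: C13H17BrO2.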